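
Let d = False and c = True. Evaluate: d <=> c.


Biconditional is true when both operands have the same truth value.
Substitute: d=False, c=True.
False <=> True evaluates to False.

False


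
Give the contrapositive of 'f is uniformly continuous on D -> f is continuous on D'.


The contrapositive of (P → Q) is (¬Q → ¬P); it is logically equivalent to the original.
Here P = 'f is uniformly continuous on D' and Q = 'f is continuous on D'.

If not (f is continuous on D), then not (f is uniformly continuous on D).


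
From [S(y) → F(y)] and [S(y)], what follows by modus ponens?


Modus ponens: from (P → Q) and P, infer Q.
P = 'S(y)' is asserted, and P → Q holds, so Q follows.

F(y).


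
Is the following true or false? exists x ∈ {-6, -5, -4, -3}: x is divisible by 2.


Evaluate the predicate on each element: -6:True, -5:False, -4:True, -3:False.
Witness x = -6 satisfies the predicate.

True


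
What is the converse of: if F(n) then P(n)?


The converse of (P → Q) is (Q → P). It is not in general equivalent to the original.
Here P = 'F(n)' and Q = 'P(n)'.

If P(n), then F(n).


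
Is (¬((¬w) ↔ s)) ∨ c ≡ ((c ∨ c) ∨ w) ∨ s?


Compare truth tables:
c | s | w | φ | ψ
-----------------
F | F | F | T | F
T | F | F | T | T
F | T | F | F | T
T | T | F | T | T
F | F | T | F | T
T | F | T | T | T
F | T | T | T | T
T | T | T | T | T
They differ at row 1 (c=F, s=F, w=F): φ=T but ψ=F.

No, they are not logically equivalent.


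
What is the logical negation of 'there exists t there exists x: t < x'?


Negation flips each quantifier (∀↔∃) and negates the inner predicate.
¬(there exists t there exists x: φ) = for all t for all x: ¬φ.

for all t for all x: NOT(t < x)


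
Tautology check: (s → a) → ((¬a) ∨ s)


Build the truth table over {a, s}:
a | s | φ
---------
F | F | T
T | F | F
F | T | T
T | T | T
Counterexample at row 2: with a=T, s=F, the formula is F.

No, it is not a tautology.


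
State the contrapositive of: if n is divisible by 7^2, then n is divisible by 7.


The contrapositive of (P → Q) is (¬Q → ¬P); it is logically equivalent to the original.
Here P = 'n is divisible by 7^2' and Q = 'n is divisible by 7'.

If not (n is divisible by 7), then not (n is divisible by 7^2).


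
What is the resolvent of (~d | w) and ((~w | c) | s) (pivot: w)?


The clauses contain complementary literals w and ~w.
Resolution eliminates this pair and disjoins the remaining literals (merging duplicates).

((~d | s) | c)


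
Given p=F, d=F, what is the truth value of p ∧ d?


Conjunction is true only when both operands are true.
Substitute: p=F, d=F.
F ∧ F evaluates to F.

F


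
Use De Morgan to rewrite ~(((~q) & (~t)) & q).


De Morgan: the negation of a conjunction is the disjunction of the negations.
Distribute ~ across &, flipping it to |, and negate each literal.

(q | t) | (~q)


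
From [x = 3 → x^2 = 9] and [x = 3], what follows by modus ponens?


Modus ponens: from (P → Q) and P, infer Q.
P = 'x = 3' is asserted, and P → Q holds, so Q follows.

x^2 = 9.


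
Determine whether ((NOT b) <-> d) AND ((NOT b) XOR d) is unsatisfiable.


Truth table over {b, d}:
b | d | φ
---------
F | F | F
T | F | F
F | T | F
T | T | F
Every row is false.

Yes, it is a contradiction.


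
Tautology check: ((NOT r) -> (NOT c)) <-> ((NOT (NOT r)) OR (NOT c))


Build the truth table over {c, r}:
c | r | φ
---------
F | F | T
T | F | T
F | T | T
T | T | T
Every row evaluates to true.

Yes, it is a tautology.


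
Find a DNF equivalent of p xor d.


Step 1: p ⊕ d is true exactly when they disagree: (p ∧ ¬d) ∨ (¬p ∧ d).

(p & (~d)) | ((~p) & d)


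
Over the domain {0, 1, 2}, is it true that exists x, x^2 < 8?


Evaluate the predicate on each element: 0:True, 1:True, 2:True.
Witness x = 0 satisfies the predicate.

True


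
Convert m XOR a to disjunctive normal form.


Step 1: m ⊕ a is true exactly when they disagree: (m ∧ ¬a) ∨ (¬m ∧ a).

(m AND (NOT a)) OR ((NOT m) AND a)


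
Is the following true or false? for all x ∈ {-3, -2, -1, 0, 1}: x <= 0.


Evaluate the predicate on each element: -3:T, -2:T, -1:T, 0:T, 1:F.
Counterexample x = 1 fails the predicate.

F


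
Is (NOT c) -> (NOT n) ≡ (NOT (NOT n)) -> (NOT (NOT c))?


Compare truth tables:
c | n | φ | ψ
-------------
F | F | T | T
T | F | T | T
F | T | F | F
T | T | T | T
The columns φ and ψ agree on every row.

Yes, they are logically equivalent.


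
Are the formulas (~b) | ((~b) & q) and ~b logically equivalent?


Compare truth tables:
b | q | φ | ψ
-------------
False | False | True | True
True | False | False | False
False | True | True | True
True | True | False | False
The columns φ and ψ agree on every row.

Yes, they are logically equivalent.


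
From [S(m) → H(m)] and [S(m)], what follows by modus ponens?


Modus ponens: from (P → Q) and P, infer Q.
P = 'S(m)' is asserted, and P → Q holds, so Q follows.

H(m).


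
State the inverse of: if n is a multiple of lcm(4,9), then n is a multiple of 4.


The inverse of (P → Q) is (¬P → ¬Q). It is equivalent to the converse, not to the original.
Here P = 'n is a multiple of lcm(4,9)' and Q = 'n is a multiple of 4'.

If not (n is a multiple of lcm(4,9)), then not (n is a multiple of 4).


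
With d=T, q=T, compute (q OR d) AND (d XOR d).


Substitute d=T, q=T:
q OR d = T OR T = T
d XOR d = T XOR T = F
(q OR d) AND (d XOR d) = T AND F = F

F


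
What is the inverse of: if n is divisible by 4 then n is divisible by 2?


The inverse of (P → Q) is (¬P → ¬Q). It is equivalent to the converse, not to the original.
Here P = 'n is divisible by 4' and Q = 'n is divisible by 2'.

If not (n is divisible by 4), then not (n is divisible by 2).


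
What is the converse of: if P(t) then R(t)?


The converse of (P → Q) is (Q → P). It is not in general equivalent to the original.
Here P = 'P(t)' and Q = 'R(t)'.

If R(t), then P(t).


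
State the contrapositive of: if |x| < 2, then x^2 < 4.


The contrapositive of (P → Q) is (¬Q → ¬P); it is logically equivalent to the original.
Here P = '|x| < 2' and Q = 'x^2 < 4'.

If not (x^2 < 4), then not (|x| < 2).


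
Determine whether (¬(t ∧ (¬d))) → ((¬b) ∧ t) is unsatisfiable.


Truth table over {b, d, t}:
b | d | t | φ
-------------
F | F | F | F
T | F | F | F
F | T | F | F
T | T | F | F
F | F | T | T
T | F | T | T
F | T | T | T
T | T | T | F
Satisfying assignment at row 5: b=F, d=F, t=T gives T.

No, it is not a contradiction.


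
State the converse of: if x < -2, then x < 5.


The converse of (P → Q) is (Q → P). It is not in general equivalent to the original.
Here P = 'x < -2' and Q = 'x < 5'.

If x < 5, then x < -2.


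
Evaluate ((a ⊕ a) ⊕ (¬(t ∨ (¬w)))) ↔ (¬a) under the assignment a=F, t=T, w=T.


Substitute a=F, t=T, w=T:
a ⊕ a = F ⊕ F = F
¬w = F
t ∨ (¬w) = T ∨ F = T
¬(t ∨ (¬w)) = F
(a ⊕ a) ⊕ (¬(t ∨ (¬w))) = F ⊕ F = F
¬a = T
((a ⊕ a) ⊕ (¬(t ∨ (¬w)))) ↔ (¬a) = F ↔ T = F

F


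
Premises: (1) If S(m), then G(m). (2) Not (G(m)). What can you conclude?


Modus tollens: from (P → Q) and ¬Q, infer ¬P.
Q = 'G(m)' is denied; since P → Q, P must also fail.

Not (S(m)).


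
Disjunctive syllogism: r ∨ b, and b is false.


Disjunctive syllogism: from (P ∨ Q) and ¬P, infer Q.
One disjunct, 'b', is ruled out; the other must hold.

r


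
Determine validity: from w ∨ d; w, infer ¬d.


This is affirming a disjunct (fallacy). There exist truth assignments where the premises are all true but the conclusion is false.

Invalid.


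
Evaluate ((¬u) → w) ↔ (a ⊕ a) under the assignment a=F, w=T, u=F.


Substitute a=F, w=T, u=F:
¬u = T
(¬u) → w = T → T = T
a ⊕ a = F ⊕ F = F
((¬u) → w) ↔ (a ⊕ a) = T ↔ F = F

F


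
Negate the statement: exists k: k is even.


¬(forall x: φ) = exists x: ¬φ, and ¬(exists x: φ) = forall x: ¬φ.
Apply to the existential statement.

forall k: ~(k is even)


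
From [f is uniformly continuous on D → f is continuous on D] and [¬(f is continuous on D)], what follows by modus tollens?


Modus tollens: from (P → Q) and ¬Q, infer ¬P.
Q = 'f is continuous on D' is denied; since P → Q, P must also fail.

Not (f is uniformly continuous on D).


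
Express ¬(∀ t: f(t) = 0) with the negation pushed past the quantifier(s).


¬(∀ x: φ) = ∃ x: ¬φ, and ¬(∃ x: φ) = ∀ x: ¬φ.
Apply to the universal statement.

∃ t: ¬(f(t) = 0)


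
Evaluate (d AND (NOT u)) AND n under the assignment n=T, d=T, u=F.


Substitute n=T, d=T, u=F:
NOT u = T
d AND (NOT u) = T AND T = T
(d AND (NOT u)) AND n = T AND T = T

T


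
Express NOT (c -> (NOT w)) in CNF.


Step 1: Rewrite c → (¬w) as ¬c ∨ (¬w).
Step 2: Negate: ¬(¬c ∨ (¬w)) = c ∧ ¬(¬w) (De Morgan + double negation).
Step 3: Eliminate any double negations (¬¬X = X).

c AND w


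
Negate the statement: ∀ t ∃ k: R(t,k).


Negation flips each quantifier (∀↔∃) and negates the inner predicate.
¬(∀ t ∃ k: φ) = ∃ t ∀ k: ¬φ.

∃ t ∀ k: ¬(R(t,k))


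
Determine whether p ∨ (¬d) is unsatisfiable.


Truth table over {d, p}:
d | p | φ
---------
F | F | T
T | F | F
F | T | T
T | T | T
Satisfying assignment at row 1: d=F, p=F gives T.

No, it is not a contradiction.


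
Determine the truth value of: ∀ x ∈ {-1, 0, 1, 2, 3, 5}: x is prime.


Evaluate the predicate on each element: -1:F, 0:F, 1:F, 2:T, 3:T, 5:T.
Counterexample x = -1 fails the predicate.

F


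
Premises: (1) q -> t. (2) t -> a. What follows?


Hypothetical syllogism: from (P → Q) and (Q → R), infer (P → R).
Chain the two implications through the shared middle term 't'.

q -> a


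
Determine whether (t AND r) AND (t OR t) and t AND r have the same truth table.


Compare truth tables:
r | t | φ | ψ
-------------
F | F | F | F
T | F | F | F
F | T | F | F
T | T | T | T
The columns φ and ψ agree on every row.

Yes, they are logically equivalent.


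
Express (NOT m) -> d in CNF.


Step 1: Rewrite (¬m) → d as ¬(¬m) ∨ d.
Step 2: Eliminate any double negations (¬¬X = X).

m OR d


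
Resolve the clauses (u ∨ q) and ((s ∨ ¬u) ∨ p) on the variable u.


The clauses contain complementary literals u and ¬u.
Resolution eliminates this pair and disjoins the remaining literals (merging duplicates).

((q ∨ s) ∨ p)


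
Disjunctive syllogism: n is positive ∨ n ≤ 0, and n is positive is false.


Disjunctive syllogism: from (P ∨ Q) and ¬P, infer Q.
One disjunct, 'n is positive', is ruled out; the other must hold.

n ≤ 0


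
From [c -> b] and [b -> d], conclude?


Hypothetical syllogism: from (P → Q) and (Q → R), infer (P → R).
Chain the two implications through the shared middle term 'b'.

c -> d


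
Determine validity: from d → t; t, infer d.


This is affirming the consequent (fallacy). There exist truth assignments where the premises are all true but the conclusion is false.

Invalid.


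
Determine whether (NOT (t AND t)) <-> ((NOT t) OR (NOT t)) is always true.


Build the truth table over {t}:
t | φ
-----
F | T
T | T
Every row evaluates to true.

Yes, it is a tautology.


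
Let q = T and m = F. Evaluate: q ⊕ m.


Exclusive or is true when exactly one operand is true.
Substitute: q=T, m=F.
T ⊕ F evaluates to T.

T


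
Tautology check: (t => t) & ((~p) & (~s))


Build the truth table over {p, s, t}:
p | s | t | φ
-------------
False | False | False | True
True | False | False | False
False | True | False | False
True | True | False | False
False | False | True | True
True | False | True | False
False | True | True | False
True | True | True | False
Counterexample at row 2: with p=True, s=False, t=False, the formula is False.

No, it is not a tautology.


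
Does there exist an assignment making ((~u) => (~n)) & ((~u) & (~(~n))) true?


Check all 4 assignments over {n, u}:
n | u | φ
---------
False | False | False
True | False | False
False | True | False
True | True | False
No assignment makes the formula true.

Unsatisfiable.


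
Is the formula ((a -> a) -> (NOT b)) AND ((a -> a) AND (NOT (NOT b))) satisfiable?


Check all 4 assignments over {a, b}:
a | b | φ
---------
F | F | F
T | F | F
F | T | F
T | T | F
No assignment makes the formula true.

Unsatisfiable.


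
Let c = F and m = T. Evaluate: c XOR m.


Exclusive or is true when exactly one operand is true.
Substitute: c=F, m=T.
F XOR T evaluates to T.

T


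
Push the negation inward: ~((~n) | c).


De Morgan: the negation of a disjunction is the conjunction of the negations.
Distribute ~ across |, flipping it to &, and negate each literal.

n & (~c)


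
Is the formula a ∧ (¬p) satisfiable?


Search for a satisfying assignment over {a, p}.
Try a=T, p=F: the formula evaluates to T.
A satisfying assignment exists.

Satisfiable.


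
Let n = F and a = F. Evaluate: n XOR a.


Exclusive or is true when exactly one operand is true.
Substitute: n=F, a=F.
F XOR F evaluates to F.

F


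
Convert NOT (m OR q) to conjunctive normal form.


Step 1: Apply De Morgan: ¬(m ∨ q) = ¬m ∧ ¬q.

(NOT m) AND (NOT q)


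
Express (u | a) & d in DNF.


Step 1: Distribute ∧ over ∨: (u ∨ a) ∧ d = (u ∧ d) ∨ (a ∧ d).

(u & d) | (a & d)


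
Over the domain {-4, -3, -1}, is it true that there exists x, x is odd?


Evaluate the predicate on each element: -4:F, -3:T, -1:T.
Witness x = -3 satisfies the predicate.

T


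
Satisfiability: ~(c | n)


Search for a satisfying assignment over {c, n}.
Try c=False, n=False: the formula evaluates to True.
A satisfying assignment exists.

Satisfiable.


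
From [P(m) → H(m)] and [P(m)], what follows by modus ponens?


Modus ponens: from (P → Q) and P, infer Q.
P = 'P(m)' is asserted, and P → Q holds, so Q follows.

H(m).


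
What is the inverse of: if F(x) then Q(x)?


The inverse of (P → Q) is (¬P → ¬Q). It is equivalent to the converse, not to the original.
Here P = 'F(x)' and Q = 'Q(x)'.

If not (F(x)), then not (Q(x)).


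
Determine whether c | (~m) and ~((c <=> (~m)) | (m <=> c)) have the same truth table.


Compare truth tables:
c | m | φ | ψ
-------------
False | False | True | False
True | False | True | False
False | True | False | False
True | True | True | False
They differ at row 1 (c=False, m=False): φ=True but ψ=False.

No, they are not logically equivalent.


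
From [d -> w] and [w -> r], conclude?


Hypothetical syllogism: from (P → Q) and (Q → R), infer (P → R).
Chain the two implications through the shared middle term 'w'.

d -> r


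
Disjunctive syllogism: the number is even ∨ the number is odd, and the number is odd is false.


Disjunctive syllogism: from (P ∨ Q) and ¬P, infer Q.
One disjunct, 'the number is odd', is ruled out; the other must hold.

the number is even


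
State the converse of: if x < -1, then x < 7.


The converse of (P → Q) is (Q → P). It is not in general equivalent to the original.
Here P = 'x < -1' and Q = 'x < 7'.

If x < 7, then x < -1.


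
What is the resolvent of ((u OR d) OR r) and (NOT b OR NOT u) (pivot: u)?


The clauses contain complementary literals u and NOTu.
Resolution eliminates this pair and disjoins the remaining literals (merging duplicates).

((d OR r) OR NOT b)


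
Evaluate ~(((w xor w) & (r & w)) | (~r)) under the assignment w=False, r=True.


Substitute w=False, r=True:
w xor w = False xor False = False
r & w = True & False = False
(w xor w) & (r & w) = False & False = False
~r = False
((w xor w) & (r & w)) | (~r) = False | False = False
~(((w xor w) & (r & w)) | (~r)) = True

True


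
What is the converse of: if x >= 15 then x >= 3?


The converse of (P → Q) is (Q → P). It is not in general equivalent to the original.
Here P = 'x >= 15' and Q = 'x >= 3'.

If x >= 3, then x >= 15.


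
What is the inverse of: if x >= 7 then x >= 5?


The inverse of (P → Q) is (¬P → ¬Q). It is equivalent to the converse, not to the original.
Here P = 'x >= 7' and Q = 'x >= 5'.

If not (x >= 7), then not (x >= 5).


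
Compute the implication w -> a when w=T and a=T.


Implication is false only when antecedent is true and consequent is false.
Substitute: w=T, a=T.
T -> T evaluates to T.

T


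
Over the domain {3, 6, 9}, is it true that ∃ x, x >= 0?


Evaluate the predicate on each element: 3:T, 6:T, 9:T.
Witness x = 3 satisfies the predicate.

T


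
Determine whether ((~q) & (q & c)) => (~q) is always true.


Build the truth table over {c, q}:
c | q | φ
---------
False | False | True
True | False | True
False | True | True
True | True | True
Every row evaluates to true.

Yes, it is a tautology.


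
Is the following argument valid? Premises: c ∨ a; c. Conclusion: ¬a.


This is affirming a disjunct (fallacy). There exist truth assignments where the premises are all true but the conclusion is false.

Invalid.


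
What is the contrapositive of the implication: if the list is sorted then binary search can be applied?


The contrapositive of (P → Q) is (¬Q → ¬P); it is logically equivalent to the original.
Here P = 'the list is sorted' and Q = 'binary search can be applied'.

If not (binary search can be applied), then not (the list is sorted).


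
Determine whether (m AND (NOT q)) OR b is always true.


Build the truth table over {b, m, q}:
b | m | q | φ
-------------
F | F | F | F
T | F | F | T
F | T | F | T
T | T | F | T
F | F | T | F
T | F | T | T
F | T | T | F
T | T | T | T
Counterexample at row 1: with b=F, m=F, q=F, the formula is F.

No, it is not a tautology.


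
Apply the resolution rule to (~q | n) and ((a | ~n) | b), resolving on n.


The clauses contain complementary literals n and ~n.
Resolution eliminates this pair and disjoins the remaining literals (merging duplicates).

((~q | a) | b)


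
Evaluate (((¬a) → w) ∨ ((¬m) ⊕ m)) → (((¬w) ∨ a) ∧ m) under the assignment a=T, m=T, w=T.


Substitute a=T, m=T, w=T:
¬a = F
(¬a) → w = F → T = T
¬m = F
(¬m) ⊕ m = F ⊕ T = T
((¬a) → w) ∨ ((¬m) ⊕ m) = T ∨ T = T
¬w = F
(¬w) ∨ a = F ∨ T = T
((¬w) ∨ a) ∧ m = T ∧ T = T
(((¬a) → w) ∨ ((¬m) ⊕ m)) → (((¬w) ∨ a) ∧ m) = T → T = T

T


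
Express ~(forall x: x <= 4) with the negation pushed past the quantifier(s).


¬(forall x: φ) = exists x: ¬φ, and ¬(exists x: φ) = forall x: ¬φ.
Apply to the universal statement.

exists x: ~(x <= 4)


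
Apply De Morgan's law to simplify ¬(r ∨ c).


De Morgan: the negation of a disjunction is the conjunction of the negations.
Distribute ¬ across ∨, flipping it to ∧, and negate each literal.

(¬r) ∧ (¬c)


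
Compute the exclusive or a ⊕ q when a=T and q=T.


Exclusive or is true when exactly one operand is true.
Substitute: a=T, q=T.
T ⊕ T evaluates to F.

F


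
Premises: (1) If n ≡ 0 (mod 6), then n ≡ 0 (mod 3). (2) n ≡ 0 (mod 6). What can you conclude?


Modus ponens: from (P → Q) and P, infer Q.
P = 'n ≡ 0 (mod 6)' is asserted, and P → Q holds, so Q follows.

n ≡ 0 (mod 3).


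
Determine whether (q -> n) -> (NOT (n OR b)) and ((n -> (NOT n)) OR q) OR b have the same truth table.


Compare truth tables:
b | n | q | φ | ψ
-----------------
F | F | F | T | T
T | F | F | F | T
F | T | F | F | F
T | T | F | F | T
F | F | T | T | T
T | F | T | T | T
F | T | T | F | T
T | T | T | F | T
They differ at row 2 (b=T, n=F, q=F): φ=F but ψ=T.

No, they are not logically equivalent.


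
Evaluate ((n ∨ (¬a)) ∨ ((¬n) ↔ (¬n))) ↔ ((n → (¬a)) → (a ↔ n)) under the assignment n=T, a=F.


Substitute n=T, a=F:
… (earlier sub-steps elided)
n ∨ (¬a) = T ∨ T = T
¬n = F
¬n = F
(¬n) ↔ (¬n) = F ↔ F = T
(n ∨ (¬a)) ∨ ((¬n) ↔ (¬n)) = T ∨ T = T
¬a = T
n → (¬a) = T → T = T
a ↔ n = F ↔ T = F
(n → (¬a)) → (a ↔ n) = T → F = F
((n ∨ (¬a)) ∨ ((¬n) ↔ (¬n))) ↔ ((n → (¬a)) → (a ↔ n)) = T ↔ F = F

F


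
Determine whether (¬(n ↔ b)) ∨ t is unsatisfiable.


Truth table over {b, n, t}:
b | n | t | φ
-------------
F | F | F | F
T | F | F | T
F | T | F | T
T | T | F | F
F | F | T | T
T | F | T | T
F | T | T | T
T | T | T | T
Satisfying assignment at row 2: b=T, n=F, t=F gives T.

No, it is not a contradiction.


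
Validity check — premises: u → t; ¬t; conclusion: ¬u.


This matches the form of modus tollens: the conclusion follows in every model of the premises.

Valid.


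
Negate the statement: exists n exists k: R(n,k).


Negation flips each quantifier (∀↔∃) and negates the inner predicate.
¬(exists n exists k: φ) = forall n forall k: ¬φ.

forall n forall k: ~(R(n,k))


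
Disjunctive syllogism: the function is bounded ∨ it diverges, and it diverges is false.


Disjunctive syllogism: from (P ∨ Q) and ¬P, infer Q.
One disjunct, 'it diverges', is ruled out; the other must hold.

the function is bounded


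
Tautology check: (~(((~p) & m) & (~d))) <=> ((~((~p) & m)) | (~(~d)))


Build the truth table over {d, m, p}:
d | m | p | φ
-------------
False | False | False | True
True | False | False | True
False | True | False | True
True | True | False | True
False | False | True | True
True | False | True | True
False | True | True | True
True | True | True | True
Every row evaluates to true.

Yes, it is a tautology.


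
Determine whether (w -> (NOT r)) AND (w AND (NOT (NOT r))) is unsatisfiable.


Truth table over {r, w}:
r | w | φ
---------
F | F | F
T | F | F
F | T | F
T | T | F
Every row is false.

Yes, it is a contradiction.


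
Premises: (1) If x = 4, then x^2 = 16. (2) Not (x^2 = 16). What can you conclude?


Modus tollens: from (P → Q) and ¬Q, infer ¬P.
Q = 'x^2 = 16' is denied; since P → Q, P must also fail.

Not (x = 4).


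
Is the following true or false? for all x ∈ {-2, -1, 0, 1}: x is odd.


Evaluate the predicate on each element: -2:F, -1:T, 0:F, 1:T.
Counterexample x = -2 fails the predicate.

F


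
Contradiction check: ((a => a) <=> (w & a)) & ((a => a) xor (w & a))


Truth table over {a, w}:
a | w | φ
---------
False | False | False
True | False | False
False | True | False
True | True | False
Every row is false.

Yes, it is a contradiction.


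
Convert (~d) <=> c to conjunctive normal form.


Step 1: Rewrite (¬d) ↔ c as ((¬d) → c) ∧ (c → (¬d)).
Step 2: Rewrite each implication as a disjunction.
Step 3: Eliminate any double negations (¬¬X = X).

(d | c) & ((~c) | (~d))


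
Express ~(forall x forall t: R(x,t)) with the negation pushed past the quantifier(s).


Negation flips each quantifier (∀↔∃) and negates the inner predicate.
¬(forall x forall t: φ) = exists x exists t: ¬φ.

exists x exists t: ~(R(x,t))


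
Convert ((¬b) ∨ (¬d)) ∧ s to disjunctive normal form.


Step 1: Distribute ∧ over ∨: ((¬b) ∨ (¬d)) ∧ s = ((¬b) ∧ s) ∨ ((¬d) ∧ s).

((¬b) ∧ s) ∨ ((¬d) ∧ s)


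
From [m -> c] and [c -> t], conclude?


Hypothetical syllogism: from (P → Q) and (Q → R), infer (P → R).
Chain the two implications through the shared middle term 'c'.

m -> t


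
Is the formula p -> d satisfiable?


Search for a satisfying assignment over {d, p}.
Try d=F, p=F: the formula evaluates to T.
A satisfying assignment exists.

Satisfiable.


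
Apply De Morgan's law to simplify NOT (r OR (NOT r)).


De Morgan: the negation of a disjunction is the conjunction of the negations.
Distribute NOT across OR, flipping it to AND, and negate each literal.

(NOT r) AND r


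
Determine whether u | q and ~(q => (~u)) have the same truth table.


Compare truth tables:
q | u | φ | ψ
-------------
False | False | False | False
True | False | True | False
False | True | True | False
True | True | True | True
They differ at row 2 (q=True, u=False): φ=True but ψ=False.

No, they are not logically equivalent.


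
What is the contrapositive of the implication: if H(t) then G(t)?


The contrapositive of (P → Q) is (¬Q → ¬P); it is logically equivalent to the original.
Here P = 'H(t)' and Q = 'G(t)'.

If not (G(t)), then not (H(t)).


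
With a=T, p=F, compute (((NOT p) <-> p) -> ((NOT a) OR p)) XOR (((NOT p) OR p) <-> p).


Substitute a=T, p=F:
NOT p = T
(NOT p) <-> p = T <-> F = F
NOT a = F
(NOT a) OR p = F OR F = F
((NOT p) <-> p) -> ((NOT a) OR p) = F -> F = T
NOT p = T
(NOT p) OR p = T OR F = T
((NOT p) OR p) <-> p = T <-> F = F
(((NOT p) <-> p) -> ((NOT a) OR p)) XOR (((NOT p) OR p) <-> p) = T XOR F = T

T


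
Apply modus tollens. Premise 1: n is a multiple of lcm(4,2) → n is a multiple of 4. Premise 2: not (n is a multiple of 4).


Modus tollens: from (P → Q) and ¬Q, infer ¬P.
Q = 'n is a multiple of 4' is denied; since P → Q, P must also fail.

Not (n is a multiple of lcm(4,2)).


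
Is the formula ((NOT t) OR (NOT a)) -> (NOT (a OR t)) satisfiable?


Search for a satisfying assignment over {a, t}.
Try a=F, t=F: the formula evaluates to T.
A satisfying assignment exists.

Satisfiable.


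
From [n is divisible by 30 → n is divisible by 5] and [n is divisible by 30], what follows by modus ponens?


Modus ponens: from (P → Q) and P, infer Q.
P = 'n is divisible by 30' is asserted, and P → Q holds, so Q follows.

n is divisible by 5.


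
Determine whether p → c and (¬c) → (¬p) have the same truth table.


Compare truth tables:
c | p | φ | ψ
-------------
F | F | T | T
T | F | T | T
F | T | F | F
T | T | T | T
The columns φ and ψ agree on every row.

Yes, they are logically equivalent.


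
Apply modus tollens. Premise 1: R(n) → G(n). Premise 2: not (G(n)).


Modus tollens: from (P → Q) and ¬Q, infer ¬P.
Q = 'G(n)' is denied; since P → Q, P must also fail.

Not (R(n)).


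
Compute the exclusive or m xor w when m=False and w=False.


Exclusive or is true when exactly one operand is true.
Substitute: m=False, w=False.
False xor False evaluates to False.

False


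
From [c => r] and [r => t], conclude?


Hypothetical syllogism: from (P → Q) and (Q → R), infer (P → R).
Chain the two implications through the shared middle term 'r'.

c => t


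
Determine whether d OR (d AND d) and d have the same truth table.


Compare truth tables:
d | φ | ψ
---------
F | F | F
T | T | T
The columns φ and ψ agree on every row.

Yes, they are logically equivalent.


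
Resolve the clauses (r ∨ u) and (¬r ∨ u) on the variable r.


The clauses contain complementary literals r and ¬r.
Resolution eliminates this pair and disjoins the remaining literals (merging duplicates).

u


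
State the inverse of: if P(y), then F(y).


The inverse of (P → Q) is (¬P → ¬Q). It is equivalent to the converse, not to the original.
Here P = 'P(y)' and Q = 'F(y)'.

If not (P(y)), then not (F(y)).


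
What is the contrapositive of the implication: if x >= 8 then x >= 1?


The contrapositive of (P → Q) is (¬Q → ¬P); it is logically equivalent to the original.
Here P = 'x >= 8' and Q = 'x >= 1'.

If not (x >= 1), then not (x >= 8).


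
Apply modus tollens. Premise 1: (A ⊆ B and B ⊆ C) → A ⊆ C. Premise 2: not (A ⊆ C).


Modus tollens: from (P → Q) and ¬Q, infer ¬P.
Q = 'A ⊆ C' is denied; since P → Q, P must also fail.

Not ((A ⊆ B and B ⊆ C)).


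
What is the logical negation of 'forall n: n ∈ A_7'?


¬(forall x: φ) = exists x: ¬φ, and ¬(exists x: φ) = forall x: ¬φ.
Apply to the universal statement.

exists n: ~(n ∈ A_7)


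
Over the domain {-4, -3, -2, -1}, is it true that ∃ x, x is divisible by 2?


Evaluate the predicate on each element: -4:T, -3:F, -2:T, -1:F.
Witness x = -4 satisfies the predicate.

T


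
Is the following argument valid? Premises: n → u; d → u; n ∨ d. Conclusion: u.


This matches the form of proof by cases: the conclusion follows in every model of the premises.

Valid.


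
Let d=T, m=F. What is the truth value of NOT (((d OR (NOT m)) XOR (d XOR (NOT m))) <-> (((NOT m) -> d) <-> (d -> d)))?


Substitute d=T, m=F:
… (earlier sub-steps elided)
d OR (NOT m) = T OR T = T
NOT m = T
d XOR (NOT m) = T XOR T = F
(d OR (NOT m)) XOR (d XOR (NOT m)) = T XOR F = T
NOT m = T
(NOT m) -> d = T -> T = T
d -> d = T -> T = T
((NOT m) -> d) <-> (d -> d) = T <-> T = T
((d OR (NOT m)) XOR (d XOR (NOT m))) <-> (((NOT m) -> d) <-> (d -> d)) = T <-> T = T
NOT (((d OR (NOT m)) XOR (d XOR (NOT m))) <-> (((NOT m) -> d) <-> (d -> d))) = F

F


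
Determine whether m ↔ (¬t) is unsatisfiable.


Truth table over {m, t}:
m | t | φ
---------
F | F | F
T | F | T
F | T | T
T | T | F
Satisfying assignment at row 2: m=T, t=F gives T.

No, it is not a contradiction.


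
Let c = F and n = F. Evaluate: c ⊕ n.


Exclusive or is true when exactly one operand is true.
Substitute: c=F, n=F.
F ⊕ F evaluates to F.

F


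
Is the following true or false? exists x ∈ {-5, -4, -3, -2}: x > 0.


Evaluate the predicate on each element: -5:False, -4:False, -3:False, -2:False.
No element satisfies the predicate.

False


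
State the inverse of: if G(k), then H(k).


The inverse of (P → Q) is (¬P → ¬Q). It is equivalent to the converse, not to the original.
Here P = 'G(k)' and Q = 'H(k)'.

If not (G(k)), then not (H(k)).


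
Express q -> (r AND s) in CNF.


Step 1: Rewrite q → (r ∧ s) as ¬q ∨ (r ∧ s).
Step 2: Distribute ∨ over ∧.

((NOT q) OR r) AND ((NOT q) OR s)


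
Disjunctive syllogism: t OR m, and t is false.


Disjunctive syllogism: from (P ∨ Q) and ¬P, infer Q.
One disjunct, 't', is ruled out; the other must hold.

m


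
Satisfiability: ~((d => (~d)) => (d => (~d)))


Check all 2 assignments over {d}:
d | φ
-----
False | False
True | False
No assignment makes the formula true.

Unsatisfiable.


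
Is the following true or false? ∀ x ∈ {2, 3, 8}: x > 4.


Evaluate the predicate on each element: 2:F, 3:F, 8:T.
Counterexample x = 2 fails the predicate.

F


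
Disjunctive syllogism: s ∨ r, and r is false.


Disjunctive syllogism: from (P ∨ Q) and ¬P, infer Q.
One disjunct, 'r', is ruled out; the other must hold.

s


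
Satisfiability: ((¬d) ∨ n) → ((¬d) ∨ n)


Search for a satisfying assignment over {d, n}.
Try d=F, n=F: the formula evaluates to T.
A satisfying assignment exists.

Satisfiable.


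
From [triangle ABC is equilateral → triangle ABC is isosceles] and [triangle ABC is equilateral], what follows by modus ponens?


Modus ponens: from (P → Q) and P, infer Q.
P = 'triangle ABC is equilateral' is asserted, and P → Q holds, so Q follows.

triangle ABC is isosceles.


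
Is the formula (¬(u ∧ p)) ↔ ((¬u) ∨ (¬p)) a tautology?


Build the truth table over {p, u}:
p | u | φ
---------
F | F | T
T | F | T
F | T | T
T | T | T
Every row evaluates to true.

Yes, it is a tautology.


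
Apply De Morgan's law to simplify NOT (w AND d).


De Morgan: the negation of a conjunction is the disjunction of the negations.
Distribute NOT across AND, flipping it to OR, and negate each literal.

(NOT w) OR (NOT d)


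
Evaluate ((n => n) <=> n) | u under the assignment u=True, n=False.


Substitute u=True, n=False:
n => n = False => False = True
(n => n) <=> n = True <=> False = False
((n => n) <=> n) | u = False | True = True

True


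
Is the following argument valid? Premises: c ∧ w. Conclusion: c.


This matches the form of conjunction elimination: the conclusion follows in every model of the premises.

Valid.


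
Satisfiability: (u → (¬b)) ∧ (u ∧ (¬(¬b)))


Check all 4 assignments over {b, u}:
b | u | φ
---------
F | F | F
T | F | F
F | T | F
T | T | F
No assignment makes the formula true.

Unsatisfiable.


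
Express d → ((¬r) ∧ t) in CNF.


Step 1: Rewrite d → ((¬r) ∧ t) as ¬d ∨ ((¬r) ∧ t).
Step 2: Distribute ∨ over ∧.

((¬d) ∨ (¬r)) ∧ ((¬d) ∨ t)


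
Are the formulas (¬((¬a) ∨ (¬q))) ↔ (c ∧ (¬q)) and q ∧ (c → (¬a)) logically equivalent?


Compare truth tables:
a | c | q | φ | ψ
-----------------
F | F | F | T | F
T | F | F | T | F
F | T | F | F | F
T | T | F | F | F
F | F | T | T | T
T | F | T | F | T
F | T | T | T | T
T | T | T | F | F
They differ at row 1 (a=F, c=F, q=F): φ=T but ψ=F.

No, they are not logically equivalent.


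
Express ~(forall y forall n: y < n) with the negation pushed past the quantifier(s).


Negation flips each quantifier (∀↔∃) and negates the inner predicate.
¬(forall y forall n: φ) = exists y exists n: ¬φ.

exists y exists n: ~(y < n)


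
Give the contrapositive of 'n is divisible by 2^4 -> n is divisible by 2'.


The contrapositive of (P → Q) is (¬Q → ¬P); it is logically equivalent to the original.
Here P = 'n is divisible by 2^4' and Q = 'n is divisible by 2'.

If not (n is divisible by 2), then not (n is divisible by 2^4).


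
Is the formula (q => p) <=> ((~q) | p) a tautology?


Build the truth table over {p, q}:
p | q | φ
---------
False | False | True
True | False | True
False | True | True
True | True | True
Every row evaluates to true.

Yes, it is a tautology.


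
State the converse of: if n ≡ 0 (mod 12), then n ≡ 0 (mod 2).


The converse of (P → Q) is (Q → P). It is not in general equivalent to the original.
Here P = 'n ≡ 0 (mod 12)' and Q = 'n ≡ 0 (mod 2)'.

If n ≡ 0 (mod 2), then n ≡ 0 (mod 12).


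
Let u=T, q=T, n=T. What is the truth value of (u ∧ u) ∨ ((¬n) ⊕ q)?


Substitute u=T, q=T, n=T:
u ∧ u = T ∧ T = T
¬n = F
(¬n) ⊕ q = F ⊕ T = T
(u ∧ u) ∨ ((¬n) ⊕ q) = T ∨ T = T

T


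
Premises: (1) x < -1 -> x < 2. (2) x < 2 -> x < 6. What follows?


Hypothetical syllogism: from (P → Q) and (Q → R), infer (P → R).
Chain the two implications through the shared middle term 'x < 2'.

x < -1 -> x < 6


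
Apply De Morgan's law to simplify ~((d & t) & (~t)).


De Morgan: the negation of a conjunction is the disjunction of the negations.
Distribute ~ across &, flipping it to |, and negate each literal.

((~d) | (~t)) | t


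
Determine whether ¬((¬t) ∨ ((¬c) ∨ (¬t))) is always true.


Build the truth table over {c, t}:
c | t | φ
---------
F | F | F
T | F | F
F | T | F
T | T | T
Counterexample at row 1: with c=F, t=F, the formula is F.

No, it is not a tautology.


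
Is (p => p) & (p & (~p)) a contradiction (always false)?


Truth table over {p}:
p | φ
-----
False | False
True | False
Every row is false.

Yes, it is a contradiction.


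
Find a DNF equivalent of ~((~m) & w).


Step 1: Apply De Morgan: ¬((¬m) ∧ w) = ¬(¬m) ∨ ¬w.
Step 2: Eliminate any double negations (¬¬X = X).

m | (~w)


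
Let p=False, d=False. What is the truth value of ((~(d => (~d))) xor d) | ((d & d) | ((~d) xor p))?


Substitute p=False, d=False:
~d = True
d => (~d) = False => True = True
~(d => (~d)) = False
(~(d => (~d))) xor d = False xor False = False
d & d = False & False = False
~d = True
(~d) xor p = True xor False = True
(d & d) | ((~d) xor p) = False | True = True
((~(d => (~d))) xor d) | ((d & d) | ((~d) xor p)) = False | True = True

True


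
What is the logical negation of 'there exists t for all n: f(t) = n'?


Negation flips each quantifier (∀↔∃) and negates the inner predicate.
¬(there exists t for all n: φ) = for all t there exists n: ¬φ.

for all t there exists n: NOT(f(t) = n)


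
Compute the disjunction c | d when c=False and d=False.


Disjunction is false only when both operands are false.
Substitute: c=False, d=False.
False | False evaluates to False.

False


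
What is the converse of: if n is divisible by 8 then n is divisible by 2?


The converse of (P → Q) is (Q → P). It is not in general equivalent to the original.
Here P = 'n is divisible by 8' and Q = 'n is divisible by 2'.

If n is divisible by 2, then n is divisible by 8.


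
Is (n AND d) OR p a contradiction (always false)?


Truth table over {d, n, p}:
d | n | p | φ
-------------
F | F | F | F
T | F | F | F
F | T | F | F
T | T | F | T
F | F | T | T
T | F | T | T
F | T | T | T
T | T | T | T
Satisfying assignment at row 4: d=T, n=T, p=F gives T.

No, it is not a contradiction.


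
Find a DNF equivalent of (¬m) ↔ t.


Step 1: (¬m) ↔ t is true exactly when both agree: ((¬m) ∧ t) ∨ (¬(¬m) ∧ ¬t).
Step 2: Eliminate any double negations (¬¬X = X).

((¬m) ∧ t) ∨ (m ∧ (¬t))


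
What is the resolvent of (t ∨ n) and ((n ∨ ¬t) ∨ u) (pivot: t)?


The clauses contain complementary literals t and ¬t.
Resolution eliminates this pair and disjoins the remaining literals (merging duplicates).

(n ∨ u)


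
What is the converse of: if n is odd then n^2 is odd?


The converse of (P → Q) is (Q → P). It is not in general equivalent to the original.
Here P = 'n is odd' and Q = 'n^2 is odd'.

If n^2 is odd, then n is odd.


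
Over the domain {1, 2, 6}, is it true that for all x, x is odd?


Evaluate the predicate on each element: 1:T, 2:F, 6:F.
Counterexample x = 2 fails the predicate.

F


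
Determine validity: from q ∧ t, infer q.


This matches the form of conjunction elimination: the conclusion follows in every model of the premises.

Valid.


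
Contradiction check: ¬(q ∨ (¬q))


Truth table over {q}:
q | φ
-----
F | F
T | F
Every row is false.

Yes, it is a contradiction.


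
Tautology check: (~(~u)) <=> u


Build the truth table over {u}:
u | φ
-----
False | True
True | True
Every row evaluates to true.

Yes, it is a tautology.


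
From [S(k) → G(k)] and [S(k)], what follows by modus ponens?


Modus ponens: from (P → Q) and P, infer Q.
P = 'S(k)' is asserted, and P → Q holds, so Q follows.

G(k).


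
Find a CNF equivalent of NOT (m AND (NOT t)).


Step 1: Apply De Morgan: ¬(m ∧ (¬t)) = ¬m ∨ ¬(¬t).
Step 2: Eliminate any double negations (¬¬X = X).

(NOT m) OR t


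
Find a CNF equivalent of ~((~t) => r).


Step 1: Rewrite (¬t) → r as ¬(¬t) ∨ r.
Step 2: Negate: ¬(¬(¬t) ∨ r) = (¬t) ∧ ¬r (De Morgan + double negation).

(~t) & (~r)


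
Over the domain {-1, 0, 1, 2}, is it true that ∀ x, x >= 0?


Evaluate the predicate on each element: -1:F, 0:T, 1:T, 2:T.
Counterexample x = -1 fails the predicate.

F


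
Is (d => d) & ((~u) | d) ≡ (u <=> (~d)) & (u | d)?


Compare truth tables:
d | u | φ | ψ
-------------
False | False | True | False
True | False | True | True
False | True | False | True
True | True | True | False
They differ at row 1 (d=False, u=False): φ=True but ψ=False.

No, they are not logically equivalent.


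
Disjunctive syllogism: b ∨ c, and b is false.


Disjunctive syllogism: from (P ∨ Q) and ¬P, infer Q.
One disjunct, 'b', is ruled out; the other must hold.

c


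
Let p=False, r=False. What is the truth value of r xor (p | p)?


Substitute p=False, r=False:
p | p = False | False = False
r xor (p | p) = False xor False = False

False


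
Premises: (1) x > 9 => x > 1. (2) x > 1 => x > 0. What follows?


Hypothetical syllogism: from (P → Q) and (Q → R), infer (P → R).
Chain the two implications through the shared middle term 'x > 1'.

x > 9 => x > 0


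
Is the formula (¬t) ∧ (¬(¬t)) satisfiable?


Check all 2 assignments over {t}:
t | φ
-----
F | F
T | F
No assignment makes the formula true.

Unsatisfiable.
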